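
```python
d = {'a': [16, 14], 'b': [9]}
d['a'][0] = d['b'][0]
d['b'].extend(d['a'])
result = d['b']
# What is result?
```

After line 1: d = {'a': [16, 14], 'b': [9]}
After line 2 (a[0] = b[0] = 9): d = {'a': [9, 14], 'b': [9]}
After line 3 (b.extend(a) appends [9, 14]): d = {'a': [9, 14], 'b': [9, 9, 14]}
After line 4: result = d['b'] = [9, 9, 14]

[9, 9, 14]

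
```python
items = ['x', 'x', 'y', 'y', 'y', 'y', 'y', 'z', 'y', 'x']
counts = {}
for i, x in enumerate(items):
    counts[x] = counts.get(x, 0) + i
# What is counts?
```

Initial: counts = {}, items = ['x', 'x', 'y', 'y', 'y', 'y', 'y', 'z', 'y', 'x']
i=0, x='x': counts = {'x': 0}
i=1, x='x': counts = {'x': 1}
i=2, x='y': counts = {'x': 1, 'y': 2}
i=3, x='y': counts = {'x': 1, 'y': 5}
i=4, x='y': counts = {'x': 1, 'y': 9}
i=5, x='y': counts = {'x': 1, 'y': 14}
i=6, x='y': counts = {'x': 1, 'y': 20}
i=7, x='z': counts = {'x': 1, 'y': 20, 'z': 7}
i=8, x='y': counts = {'x': 1, 'y': 28, 'z': 7}
i=9, x='x': counts = {'x': 10, 'y': 28, 'z': 7}

{'x': 10, 'y': 28, 'z': 7}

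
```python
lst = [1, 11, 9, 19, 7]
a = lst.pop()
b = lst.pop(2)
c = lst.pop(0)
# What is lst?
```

After line 1: lst = [1, 11, 9, 19, 7]
After line 2 (pop() -> a = 7): lst = [1, 11, 9, 19]
After line 3 (pop(2) -> b = 9): lst = [1, 11, 19]
After line 4 (pop(0) -> c = 1): lst = [11, 19]

[11, 19]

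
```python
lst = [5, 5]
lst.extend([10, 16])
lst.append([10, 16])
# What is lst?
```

After line 1: lst = [5, 5]
After line 2 (extend unpacks [10, 16]): lst = [5, 5, 10, 16]
After line 3 (append adds [10, 16] as single element): lst = [5, 5, 10, 16, [10, 16]]

[5, 5, 10, 16, [10, 16]]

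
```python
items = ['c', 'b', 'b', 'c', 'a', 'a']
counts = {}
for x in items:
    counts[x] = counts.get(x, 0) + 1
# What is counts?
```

Initial: counts = {}, items = ['c', 'b', 'b', 'c', 'a', 'a']
See 'c': counts = {'c': 1}
See 'b': counts = {'c': 1, 'b': 1}
See 'b': counts = {'c': 1, 'b': 2}
See 'c': counts = {'c': 2, 'b': 2}
See 'a': counts = {'c': 2, 'b': 2, 'a': 1}
See 'a': counts = {'c': 2, 'b': 2, 'a': 2}

{'c': 2, 'b': 2, 'a': 2}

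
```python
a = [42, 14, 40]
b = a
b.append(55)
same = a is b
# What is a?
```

After line 1: a = [42, 14, 40]
After line 2 (b = a is an alias, same object): a = [42, 14, 40], b = [42, 14, 40]
After line 3 (b.append mutates the shared list): a = [42, 14, 40, 55], b = [42, 14, 40, 55]
After line 4 (same = a is b; same object -> True): same = True

[42, 14, 40, 55]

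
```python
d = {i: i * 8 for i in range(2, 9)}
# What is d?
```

{2: 16, 3: 24, 4: 32, 5: 40, 6: 48, 7: 56, 8: 64}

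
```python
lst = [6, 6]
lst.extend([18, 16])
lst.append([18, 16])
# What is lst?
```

After line 1: lst = [6, 6]
After line 2 (extend unpacks [18, 16]): lst = [6, 6, 18, 16]
After line 3 (append adds [18, 16] as single element): lst = [6, 6, 18, 16, [18, 16]]

[6, 6, 18, 16, [18, 16]]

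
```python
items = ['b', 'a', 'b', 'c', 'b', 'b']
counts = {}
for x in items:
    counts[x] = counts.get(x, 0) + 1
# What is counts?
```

Initial: counts = {}, items = ['b', 'a', 'b', 'c', 'b', 'b']
See 'b': counts = {'b': 1}
See 'a': counts = {'b': 1, 'a': 1}
See 'b': counts = {'b': 2, 'a': 1}
See 'c': counts = {'b': 2, 'a': 1, 'c': 1}
See 'b': counts = {'b': 3, 'a': 1, 'c': 1}
See 'b': counts = {'b': 4, 'a': 1, 'c': 1}

{'b': 4, 'a': 1, 'c': 1}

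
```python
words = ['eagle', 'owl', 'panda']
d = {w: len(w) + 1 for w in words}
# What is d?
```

{'eagle': 6, 'owl': 4, 'panda': 6}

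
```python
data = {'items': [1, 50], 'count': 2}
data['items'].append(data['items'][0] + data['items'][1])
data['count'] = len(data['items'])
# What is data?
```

After line 1: data = {'items': [1, 50], 'count': 2}
After line 2 (append 1 + 50 = 51): data = {'items': [1, 50, 51], 'count': 2}
After line 3 (count = len(items) = 3): data = {'items': [1, 50, 51], 'count': 3}

{'items': [1, 50, 51], 'count': 3}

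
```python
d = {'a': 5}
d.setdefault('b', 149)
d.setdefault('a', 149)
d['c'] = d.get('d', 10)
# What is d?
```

After line 1: d = {'a': 5}
After line 2 (setdefault adds 'b'=149): d = {'a': 5, 'b': 149}
After line 3 (setdefault 'a' no-op, already exists): d = {'a': 5, 'b': 149}
After line 4 (get('d', 10) returns default since 'd' not in d): d = {'a': 5, 'b': 149, 'c': 10}

{'a': 5, 'b': 149, 'c': 10}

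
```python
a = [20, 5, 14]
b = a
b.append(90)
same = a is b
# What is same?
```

After line 1: a = [20, 5, 14]
After line 2 (b = a is an alias, same object): a = [20, 5, 14], b = [20, 5, 14]
After line 3 (b.append mutates the shared list): a = [20, 5, 14, 90], b = [20, 5, 14, 90]
After line 4 (same = a is b; same object -> True): same = True

True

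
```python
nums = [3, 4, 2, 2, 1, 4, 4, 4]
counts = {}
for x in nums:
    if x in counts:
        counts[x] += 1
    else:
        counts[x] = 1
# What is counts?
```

Initial: counts = {}, nums = [3, 4, 2, 2, 1, 4, 4, 4]
See 3: counts = {3: 1}
See 4: counts = {3: 1, 4: 1}
See 2: counts = {3: 1, 4: 1, 2: 1}
See 2: counts = {3: 1, 4: 1, 2: 2}
See 1: counts = {3: 1, 4: 1, 2: 2, 1: 1}
See 4: counts = {3: 1, 4: 2, 2: 2, 1: 1}
See 4: counts = {3: 1, 4: 3, 2: 2, 1: 1}
See 4: counts = {3: 1, 4: 4, 2: 2, 1: 1}

{3: 1, 4: 4, 2: 2, 1: 1}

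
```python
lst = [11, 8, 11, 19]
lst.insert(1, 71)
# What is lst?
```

[11, 71, 8, 11, 19]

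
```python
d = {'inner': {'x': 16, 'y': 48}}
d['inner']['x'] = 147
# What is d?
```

After line 1: d = {'inner': {'x': 16, 'y': 48}}
After line 2 (inner x overwritten): d = {'inner': {'x': 147, 'y': 48}}

{'inner': {'x': 147, 'y': 48}}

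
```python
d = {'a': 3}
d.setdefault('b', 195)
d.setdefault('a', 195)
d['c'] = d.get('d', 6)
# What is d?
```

After line 1: d = {'a': 3}
After line 2 (setdefault adds 'b'=195): d = {'a': 3, 'b': 195}
After line 3 (setdefault 'a' no-op, already exists): d = {'a': 3, 'b': 195}
After line 4 (get('d', 6) returns default since 'd' not in d): d = {'a': 3, 'b': 195, 'c': 6}

{'a': 3, 'b': 195, 'c': 6}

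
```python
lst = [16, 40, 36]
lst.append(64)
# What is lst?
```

[16, 40, 36, 64]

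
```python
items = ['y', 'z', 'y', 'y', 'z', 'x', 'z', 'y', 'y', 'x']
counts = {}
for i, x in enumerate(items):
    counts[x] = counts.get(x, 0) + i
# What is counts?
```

Initial: counts = {}, items = ['y', 'z', 'y', 'y', 'z', 'x', 'z', 'y', 'y', 'x']
i=0, x='y': counts = {'y': 0}
i=1, x='z': counts = {'y': 0, 'z': 1}
i=2, x='y': counts = {'y': 2, 'z': 1}
i=3, x='y': counts = {'y': 5, 'z': 1}
i=4, x='z': counts = {'y': 5, 'z': 5}
i=5, x='x': counts = {'y': 5, 'z': 5, 'x': 5}
i=6, x='z': counts = {'y': 5, 'z': 11, 'x': 5}
i=7, x='y': counts = {'y': 12, 'z': 11, 'x': 5}
i=8, x='y': counts = {'y': 20, 'z': 11, 'x': 5}
i=9, x='x': counts = {'y': 20, 'z': 11, 'x': 14}

{'y': 20, 'z': 11, 'x': 14}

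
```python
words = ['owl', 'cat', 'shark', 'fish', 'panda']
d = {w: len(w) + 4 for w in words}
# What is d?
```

{'owl': 7, 'cat': 7, 'shark': 9, 'fish': 8, 'panda': 9}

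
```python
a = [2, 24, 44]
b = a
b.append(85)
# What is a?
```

After line 1: a = [2, 24, 44]
After line 2 (b = a is an alias, same object): a = [2, 24, 44], b = [2, 24, 44]
After line 3 (b.append mutates the shared list): a = [2, 24, 44, 85], b = [2, 24, 44, 85]

[2, 24, 44, 85]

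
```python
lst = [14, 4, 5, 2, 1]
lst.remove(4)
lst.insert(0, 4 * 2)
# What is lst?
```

After line 1: lst = [14, 4, 5, 2, 1]
After line 2 (remove first 4): lst = [14, 5, 2, 1]
After line 3 (insert 8 at index 0): lst = [8, 14, 5, 2, 1]

[8, 14, 5, 2, 1]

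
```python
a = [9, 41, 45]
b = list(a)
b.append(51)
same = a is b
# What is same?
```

After line 1: a = [9, 41, 45]
After line 2 (b = list(a) is a shallow copy, new object): a = [9, 41, 45], b = [9, 41, 45]
After line 3 (append only mutates b): a = [9, 41, 45], b = [9, 41, 45, 51]
After line 4 (same = a is b; different objects -> False): same = False

False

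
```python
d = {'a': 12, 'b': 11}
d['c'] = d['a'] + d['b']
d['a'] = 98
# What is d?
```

After line 1: d = {'a': 12, 'b': 11}
After line 2 (d['c'] = 12 + 11): d = {'a': 12, 'b': 11, 'c': 23}
After line 3: d = {'a': 98, 'b': 11, 'c': 23}

{'a': 98, 'b': 11, 'c': 23}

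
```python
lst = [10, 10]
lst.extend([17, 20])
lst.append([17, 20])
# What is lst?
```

After line 1: lst = [10, 10]
After line 2 (extend unpacks [17, 20]): lst = [10, 10, 17, 20]
After line 3 (append adds [17, 20] as single element): lst = [10, 10, 17, 20, [17, 20]]

[10, 10, 17, 20, [17, 20]]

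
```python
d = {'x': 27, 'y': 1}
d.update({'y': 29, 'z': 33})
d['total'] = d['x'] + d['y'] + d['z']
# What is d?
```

After line 1: d = {'x': 27, 'y': 1}
After line 2 (y overwritten, z added): d = {'x': 27, 'y': 29, 'z': 33}
After line 3 (total = 27 + 29 + 33 = 89): d = {'x': 27, 'y': 29, 'z': 33, 'total': 89}

{'x': 27, 'y': 29, 'z': 33, 'total': 89}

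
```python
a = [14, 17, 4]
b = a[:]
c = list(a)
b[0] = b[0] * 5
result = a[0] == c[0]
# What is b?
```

After line 1: a = [14, 17, 4]
After line 2 (b = a[:], copy): a = [14, 17, 4], b = [14, 17, 4]
After line 3 (c = list(a) is a copy, new object): c = [14, 17, 4]
After line 4 (b[0] = 14 * 5 = 70; only b mutates (copy)): a = [14, 17, 4], b = [70, 17, 4], c = [14, 17, 4]
After line 5 (a[0] = 14, c[0] = 14; result = True)

[70, 17, 4]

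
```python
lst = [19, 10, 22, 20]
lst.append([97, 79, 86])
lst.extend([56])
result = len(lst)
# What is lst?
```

After line 1: lst = [19, 10, 22, 20]
After line 2 (append adds [97, 79, 86] as single element): lst = [19, 10, 22, 20, [97, 79, 86]]
After line 3 (extend unpacks [56], adds 56): lst = [19, 10, 22, 20, [97, 79, 86], 56]
After line 4: result = len(lst) = 6

[19, 10, 22, 20, [97, 79, 86], 56]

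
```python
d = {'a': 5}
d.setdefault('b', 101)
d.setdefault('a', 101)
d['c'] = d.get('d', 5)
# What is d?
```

After line 1: d = {'a': 5}
After line 2 (setdefault adds 'b'=101): d = {'a': 5, 'b': 101}
After line 3 (setdefault 'a' no-op, already exists): d = {'a': 5, 'b': 101}
After line 4 (get('d', 5) returns default since 'd' not in d): d = {'a': 5, 'b': 101, 'c': 5}

{'a': 5, 'b': 101, 'c': 5}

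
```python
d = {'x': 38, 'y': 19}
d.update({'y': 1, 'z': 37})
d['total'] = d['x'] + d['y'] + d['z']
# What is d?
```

After line 1: d = {'x': 38, 'y': 19}
After line 2 (y overwritten, z added): d = {'x': 38, 'y': 1, 'z': 37}
After line 3 (total = 38 + 1 + 37 = 76): d = {'x': 38, 'y': 1, 'z': 37, 'total': 76}

{'x': 38, 'y': 1, 'z': 37, 'total': 76}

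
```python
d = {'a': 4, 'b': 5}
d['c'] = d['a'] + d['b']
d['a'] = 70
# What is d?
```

After line 1: d = {'a': 4, 'b': 5}
After line 2 (d['c'] = 4 + 5): d = {'a': 4, 'b': 5, 'c': 9}
After line 3: d = {'a': 70, 'b': 5, 'c': 9}

{'a': 70, 'b': 5, 'c': 9}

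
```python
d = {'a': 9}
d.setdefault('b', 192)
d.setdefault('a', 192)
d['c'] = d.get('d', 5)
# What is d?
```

After line 1: d = {'a': 9}
After line 2 (setdefault adds 'b'=192): d = {'a': 9, 'b': 192}
After line 3 (setdefault 'a' no-op, already exists): d = {'a': 9, 'b': 192}
After line 4 (get('d', 5) returns default since 'd' not in d): d = {'a': 9, 'b': 192, 'c': 5}

{'a': 9, 'b': 192, 'c': 5}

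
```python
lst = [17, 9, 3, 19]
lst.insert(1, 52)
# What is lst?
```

[17, 52, 9, 3, 19]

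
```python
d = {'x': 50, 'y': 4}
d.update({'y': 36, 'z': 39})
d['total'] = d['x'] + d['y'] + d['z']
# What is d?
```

After line 1: d = {'x': 50, 'y': 4}
After line 2 (y overwritten, z added): d = {'x': 50, 'y': 36, 'z': 39}
After line 3 (total = 50 + 36 + 39 = 125): d = {'x': 50, 'y': 36, 'z': 39, 'total': 125}

{'x': 50, 'y': 36, 'z': 39, 'total': 125}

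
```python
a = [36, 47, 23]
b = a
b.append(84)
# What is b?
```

After line 1: a = [36, 47, 23]
After line 2 (b = a is an alias, same object): a = [36, 47, 23], b = [36, 47, 23]
After line 3 (b.append mutates the shared list): a = [36, 47, 23, 84], b = [36, 47, 23, 84]

[36, 47, 23, 84]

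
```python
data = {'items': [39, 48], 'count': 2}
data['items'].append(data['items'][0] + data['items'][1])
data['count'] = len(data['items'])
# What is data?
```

After line 1: data = {'items': [39, 48], 'count': 2}
After line 2 (append 39 + 48 = 87): data = {'items': [39, 48, 87], 'count': 2}
After line 3 (count = len(items) = 3): data = {'items': [39, 48, 87], 'count': 3}

{'items': [39, 48, 87], 'count': 3}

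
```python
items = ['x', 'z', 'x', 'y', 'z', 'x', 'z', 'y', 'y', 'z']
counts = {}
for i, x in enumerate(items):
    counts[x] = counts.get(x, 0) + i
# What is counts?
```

Initial: counts = {}, items = ['x', 'z', 'x', 'y', 'z', 'x', 'z', 'y', 'y', 'z']
i=0, x='x': counts = {'x': 0}
i=1, x='z': counts = {'x': 0, 'z': 1}
i=2, x='x': counts = {'x': 2, 'z': 1}
i=3, x='y': counts = {'x': 2, 'z': 1, 'y': 3}
i=4, x='z': counts = {'x': 2, 'z': 5, 'y': 3}
i=5, x='x': counts = {'x': 7, 'z': 5, 'y': 3}
i=6, x='z': counts = {'x': 7, 'z': 11, 'y': 3}
i=7, x='y': counts = {'x': 7, 'z': 11, 'y': 10}
i=8, x='y': counts = {'x': 7, 'z': 11, 'y': 18}
i=9, x='z': counts = {'x': 7, 'z': 20, 'y': 18}

{'x': 7, 'z': 20, 'y': 18}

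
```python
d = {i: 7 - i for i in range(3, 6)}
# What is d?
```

{3: 4, 4: 3, 5: 2}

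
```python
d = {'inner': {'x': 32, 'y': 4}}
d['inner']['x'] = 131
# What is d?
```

After line 1: d = {'inner': {'x': 32, 'y': 4}}
After line 2 (inner x overwritten): d = {'inner': {'x': 131, 'y': 4}}

{'inner': {'x': 131, 'y': 4}}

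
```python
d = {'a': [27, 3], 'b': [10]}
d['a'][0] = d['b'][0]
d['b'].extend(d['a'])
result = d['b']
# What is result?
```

After line 1: d = {'a': [27, 3], 'b': [10]}
After line 2 (a[0] = b[0] = 10): d = {'a': [10, 3], 'b': [10]}
After line 3 (b.extend(a) appends [10, 3]): d = {'a': [10, 3], 'b': [10, 10, 3]}
After line 4: result = d['b'] = [10, 10, 3]

[10, 10, 3]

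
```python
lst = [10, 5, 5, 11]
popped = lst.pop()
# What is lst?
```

[10, 5, 5]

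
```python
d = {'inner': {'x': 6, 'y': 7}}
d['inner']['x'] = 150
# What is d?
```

After line 1: d = {'inner': {'x': 6, 'y': 7}}
After line 2 (inner x overwritten): d = {'inner': {'x': 150, 'y': 7}}

{'inner': {'x': 150, 'y': 7}}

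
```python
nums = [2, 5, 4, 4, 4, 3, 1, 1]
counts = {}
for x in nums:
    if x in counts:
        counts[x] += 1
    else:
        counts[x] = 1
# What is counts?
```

Initial: counts = {}, nums = [2, 5, 4, 4, 4, 3, 1, 1]
See 2: counts = {2: 1}
See 5: counts = {2: 1, 5: 1}
See 4: counts = {2: 1, 5: 1, 4: 1}
See 4: counts = {2: 1, 5: 1, 4: 2}
See 4: counts = {2: 1, 5: 1, 4: 3}
See 3: counts = {2: 1, 5: 1, 4: 3, 3: 1}
See 1: counts = {2: 1, 5: 1, 4: 3, 3: 1, 1: 1}
See 1: counts = {2: 1, 5: 1, 4: 3, 3: 1, 1: 2}

{2: 1, 5: 1, 4: 3, 3: 1, 1: 2}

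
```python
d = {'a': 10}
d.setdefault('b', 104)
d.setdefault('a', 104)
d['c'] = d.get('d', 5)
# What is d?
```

After line 1: d = {'a': 10}
After line 2 (setdefault adds 'b'=104): d = {'a': 10, 'b': 104}
After line 3 (setdefault 'a' no-op, already exists): d = {'a': 10, 'b': 104}
After line 4 (get('d', 5) returns default since 'd' not in d): d = {'a': 10, 'b': 104, 'c': 5}

{'a': 10, 'b': 104, 'c': 5}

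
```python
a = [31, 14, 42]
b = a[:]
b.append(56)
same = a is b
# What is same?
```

After line 1: a = [31, 14, 42]
After line 2 (b = a[:] is a shallow copy, new object): a = [31, 14, 42], b = [31, 14, 42]
After line 3 (append only mutates b): a = [31, 14, 42], b = [31, 14, 42, 56]
After line 4 (same = a is b; different objects -> False): same = False

False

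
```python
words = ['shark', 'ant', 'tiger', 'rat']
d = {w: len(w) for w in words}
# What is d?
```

{'shark': 5, 'ant': 3, 'tiger': 5, 'rat': 3}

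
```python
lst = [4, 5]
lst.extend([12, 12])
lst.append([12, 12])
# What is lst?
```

After line 1: lst = [4, 5]
After line 2 (extend unpacks [12, 12]): lst = [4, 5, 12, 12]
After line 3 (append adds [12, 12] as single element): lst = [4, 5, 12, 12, [12, 12]]

[4, 5, 12, 12, [12, 12]]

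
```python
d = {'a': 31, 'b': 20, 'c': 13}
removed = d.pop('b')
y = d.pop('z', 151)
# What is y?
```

After line 1: d = {'a': 31, 'b': 20, 'c': 13}
After line 2 (pop 'b' returns 20): d = {'a': 31, 'c': 13}, removed = 20
After line 3 (pop 'z' missing, returns default 151): d = {'a': 31, 'c': 13}, y = 151

151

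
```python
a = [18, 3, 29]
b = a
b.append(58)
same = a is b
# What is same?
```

After line 1: a = [18, 3, 29]
After line 2 (b = a is an alias, same object): a = [18, 3, 29], b = [18, 3, 29]
After line 3 (b.append mutates the shared list): a = [18, 3, 29, 58], b = [18, 3, 29, 58]
After line 4 (same = a is b; same object -> True): same = True

True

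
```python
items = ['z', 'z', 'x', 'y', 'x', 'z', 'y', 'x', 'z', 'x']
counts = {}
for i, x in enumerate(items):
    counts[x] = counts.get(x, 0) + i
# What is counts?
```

Initial: counts = {}, items = ['z', 'z', 'x', 'y', 'x', 'z', 'y', 'x', 'z', 'x']
i=0, x='z': counts = {'z': 0}
i=1, x='z': counts = {'z': 1}
i=2, x='x': counts = {'z': 1, 'x': 2}
i=3, x='y': counts = {'z': 1, 'x': 2, 'y': 3}
i=4, x='x': counts = {'z': 1, 'x': 6, 'y': 3}
i=5, x='z': counts = {'z': 6, 'x': 6, 'y': 3}
i=6, x='y': counts = {'z': 6, 'x': 6, 'y': 9}
i=7, x='x': counts = {'z': 6, 'x': 13, 'y': 9}
i=8, x='z': counts = {'z': 14, 'x': 13, 'y': 9}
i=9, x='x': counts = {'z': 14, 'x': 22, 'y': 9}

{'z': 14, 'x': 22, 'y': 9}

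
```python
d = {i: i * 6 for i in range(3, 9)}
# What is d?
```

{3: 18, 4: 24, 5: 30, 6: 36, 7: 42, 8: 48}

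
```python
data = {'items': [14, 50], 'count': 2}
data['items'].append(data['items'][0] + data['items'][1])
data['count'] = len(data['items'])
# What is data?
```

After line 1: data = {'items': [14, 50], 'count': 2}
After line 2 (append 14 + 50 = 64): data = {'items': [14, 50, 64], 'count': 2}
After line 3 (count = len(items) = 3): data = {'items': [14, 50, 64], 'count': 3}

{'items': [14, 50, 64], 'count': 3}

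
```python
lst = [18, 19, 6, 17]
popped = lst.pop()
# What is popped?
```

17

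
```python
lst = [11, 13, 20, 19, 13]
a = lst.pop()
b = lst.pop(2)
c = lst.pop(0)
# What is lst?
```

After line 1: lst = [11, 13, 20, 19, 13]
After line 2 (pop() -> a = 13): lst = [11, 13, 20, 19]
After line 3 (pop(2) -> b = 20): lst = [11, 13, 19]
After line 4 (pop(0) -> c = 11): lst = [13, 19]

[13, 19]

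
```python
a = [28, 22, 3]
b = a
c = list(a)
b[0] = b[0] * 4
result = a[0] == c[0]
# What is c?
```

After line 1: a = [28, 22, 3]
After line 2 (b = a, alias): a = [28, 22, 3], b = [28, 22, 3]
After line 3 (c = list(a) is a copy, new object): c = [28, 22, 3]
After line 4 (b[0] = 28 * 4 = 112; mutates shared a/b): a = b = [112, 22, 3], c = [28, 22, 3]
After line 5 (a[0] = 112, c[0] = 28; result = False)

[28, 22, 3]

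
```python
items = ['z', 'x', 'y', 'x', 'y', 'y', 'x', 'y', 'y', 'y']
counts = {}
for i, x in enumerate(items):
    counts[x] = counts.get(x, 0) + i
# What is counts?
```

Initial: counts = {}, items = ['z', 'x', 'y', 'x', 'y', 'y', 'x', 'y', 'y', 'y']
i=0, x='z': counts = {'z': 0}
i=1, x='x': counts = {'z': 0, 'x': 1}
i=2, x='y': counts = {'z': 0, 'x': 1, 'y': 2}
i=3, x='x': counts = {'z': 0, 'x': 4, 'y': 2}
i=4, x='y': counts = {'z': 0, 'x': 4, 'y': 6}
i=5, x='y': counts = {'z': 0, 'x': 4, 'y': 11}
i=6, x='x': counts = {'z': 0, 'x': 10, 'y': 11}
i=7, x='y': counts = {'z': 0, 'x': 10, 'y': 18}
i=8, x='y': counts = {'z': 0, 'x': 10, 'y': 26}
i=9, x='y': counts = {'z': 0, 'x': 10, 'y': 35}

{'z': 0, 'x': 10, 'y': 35}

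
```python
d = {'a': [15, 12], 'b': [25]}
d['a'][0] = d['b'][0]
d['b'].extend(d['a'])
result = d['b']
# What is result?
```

After line 1: d = {'a': [15, 12], 'b': [25]}
After line 2 (a[0] = b[0] = 25): d = {'a': [25, 12], 'b': [25]}
After line 3 (b.extend(a) appends [25, 12]): d = {'a': [25, 12], 'b': [25, 25, 12]}
After line 4: result = d['b'] = [25, 25, 12]

[25, 25, 12]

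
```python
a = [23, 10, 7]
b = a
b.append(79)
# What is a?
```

After line 1: a = [23, 10, 7]
After line 2 (b = a is an alias, same object): a = [23, 10, 7], b = [23, 10, 7]
After line 3 (b.append mutates the shared list): a = [23, 10, 7, 79], b = [23, 10, 7, 79]

[23, 10, 7, 79]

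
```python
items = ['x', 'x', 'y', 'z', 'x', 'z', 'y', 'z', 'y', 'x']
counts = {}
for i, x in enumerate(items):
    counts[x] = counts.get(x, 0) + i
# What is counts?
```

Initial: counts = {}, items = ['x', 'x', 'y', 'z', 'x', 'z', 'y', 'z', 'y', 'x']
i=0, x='x': counts = {'x': 0}
i=1, x='x': counts = {'x': 1}
i=2, x='y': counts = {'x': 1, 'y': 2}
i=3, x='z': counts = {'x': 1, 'y': 2, 'z': 3}
i=4, x='x': counts = {'x': 5, 'y': 2, 'z': 3}
i=5, x='z': counts = {'x': 5, 'y': 2, 'z': 8}
i=6, x='y': counts = {'x': 5, 'y': 8, 'z': 8}
i=7, x='z': counts = {'x': 5, 'y': 8, 'z': 15}
i=8, x='y': counts = {'x': 5, 'y': 16, 'z': 15}
i=9, x='x': counts = {'x': 14, 'y': 16, 'z': 15}

{'x': 14, 'y': 16, 'z': 15}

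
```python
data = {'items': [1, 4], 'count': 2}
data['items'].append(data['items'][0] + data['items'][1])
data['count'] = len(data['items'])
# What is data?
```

After line 1: data = {'items': [1, 4], 'count': 2}
After line 2 (append 1 + 4 = 5): data = {'items': [1, 4, 5], 'count': 2}
After line 3 (count = len(items) = 3): data = {'items': [1, 4, 5], 'count': 3}

{'items': [1, 4, 5], 'count': 3}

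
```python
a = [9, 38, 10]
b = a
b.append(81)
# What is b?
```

After line 1: a = [9, 38, 10]
After line 2 (b = a is an alias, same object): a = [9, 38, 10], b = [9, 38, 10]
After line 3 (b.append mutates the shared list): a = [9, 38, 10, 81], b = [9, 38, 10, 81]

[9, 38, 10, 81]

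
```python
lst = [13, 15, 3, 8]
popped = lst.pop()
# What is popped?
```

8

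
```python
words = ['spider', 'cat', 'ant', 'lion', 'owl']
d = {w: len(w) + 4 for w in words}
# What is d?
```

{'spider': 10, 'cat': 7, 'ant': 7, 'lion': 8, 'owl': 7}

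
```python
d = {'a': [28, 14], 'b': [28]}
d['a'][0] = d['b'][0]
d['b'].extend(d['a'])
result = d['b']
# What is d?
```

After line 1: d = {'a': [28, 14], 'b': [28]}
After line 2 (a[0] = b[0] = 28): d = {'a': [28, 14], 'b': [28]}
After line 3 (b.extend(a) appends [28, 14]): d = {'a': [28, 14], 'b': [28, 28, 14]}
After line 4: result = d['b'] = [28, 28, 14]

{'a': [28, 14], 'b': [28, 28, 14]}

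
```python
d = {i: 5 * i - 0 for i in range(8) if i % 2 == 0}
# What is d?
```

{0: 0, 2: 10, 4: 20, 6: 30}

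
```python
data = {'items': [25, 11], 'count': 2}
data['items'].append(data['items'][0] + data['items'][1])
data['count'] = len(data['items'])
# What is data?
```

After line 1: data = {'items': [25, 11], 'count': 2}
After line 2 (append 25 + 11 = 36): data = {'items': [25, 11, 36], 'count': 2}
After line 3 (count = len(items) = 3): data = {'items': [25, 11, 36], 'count': 3}

{'items': [25, 11, 36], 'count': 3}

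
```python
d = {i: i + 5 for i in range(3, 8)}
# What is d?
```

{3: 8, 4: 9, 5: 10, 6: 11, 7: 12}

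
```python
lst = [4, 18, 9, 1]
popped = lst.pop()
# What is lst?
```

[4, 18, 9]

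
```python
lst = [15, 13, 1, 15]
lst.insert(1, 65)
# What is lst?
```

[15, 65, 13, 1, 15]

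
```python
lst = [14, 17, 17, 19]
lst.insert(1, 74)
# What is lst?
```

[14, 74, 17, 17, 19]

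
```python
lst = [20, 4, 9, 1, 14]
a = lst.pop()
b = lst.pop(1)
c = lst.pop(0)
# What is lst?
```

After line 1: lst = [20, 4, 9, 1, 14]
After line 2 (pop() -> a = 14): lst = [20, 4, 9, 1]
After line 3 (pop(1) -> b = 4): lst = [20, 9, 1]
After line 4 (pop(0) -> c = 20): lst = [9, 1]

[9, 1]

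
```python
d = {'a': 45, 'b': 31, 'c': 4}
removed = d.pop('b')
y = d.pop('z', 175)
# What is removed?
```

After line 1: d = {'a': 45, 'b': 31, 'c': 4}
After line 2 (pop 'b' returns 31): d = {'a': 45, 'c': 4}, removed = 31
After line 3 (pop 'z' missing, returns default 175): d = {'a': 45, 'c': 4}, y = 175

31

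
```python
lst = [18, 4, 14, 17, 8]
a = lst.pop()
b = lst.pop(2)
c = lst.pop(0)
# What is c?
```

After line 1: lst = [18, 4, 14, 17, 8]
After line 2 (pop() -> a = 8): lst = [18, 4, 14, 17]
After line 3 (pop(2) -> b = 14): lst = [18, 4, 17]
After line 4 (pop(0) -> c = 18): lst = [4, 17]

18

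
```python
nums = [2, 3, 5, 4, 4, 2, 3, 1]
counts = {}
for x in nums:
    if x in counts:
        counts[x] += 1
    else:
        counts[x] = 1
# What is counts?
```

Initial: counts = {}, nums = [2, 3, 5, 4, 4, 2, 3, 1]
See 2: counts = {2: 1}
See 3: counts = {2: 1, 3: 1}
See 5: counts = {2: 1, 3: 1, 5: 1}
See 4: counts = {2: 1, 3: 1, 5: 1, 4: 1}
See 4: counts = {2: 1, 3: 1, 5: 1, 4: 2}
See 2: counts = {2: 2, 3: 1, 5: 1, 4: 2}
See 3: counts = {2: 2, 3: 2, 5: 1, 4: 2}
See 1: counts = {2: 2, 3: 2, 5: 1, 4: 2, 1: 1}

{2: 2, 3: 2, 5: 1, 4: 2, 1: 1}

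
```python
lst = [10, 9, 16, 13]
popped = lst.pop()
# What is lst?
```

[10, 9, 16]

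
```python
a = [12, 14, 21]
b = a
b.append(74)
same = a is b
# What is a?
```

After line 1: a = [12, 14, 21]
After line 2 (b = a is an alias, same object): a = [12, 14, 21], b = [12, 14, 21]
After line 3 (b.append mutates the shared list): a = [12, 14, 21, 74], b = [12, 14, 21, 74]
After line 4 (same = a is b; same object -> True): same = True

[12, 14, 21, 74]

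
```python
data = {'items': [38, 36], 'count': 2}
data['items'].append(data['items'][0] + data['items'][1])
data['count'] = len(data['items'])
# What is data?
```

After line 1: data = {'items': [38, 36], 'count': 2}
After line 2 (append 38 + 36 = 74): data = {'items': [38, 36, 74], 'count': 2}
After line 3 (count = len(items) = 3): data = {'items': [38, 36, 74], 'count': 3}

{'items': [38, 36, 74], 'count': 3}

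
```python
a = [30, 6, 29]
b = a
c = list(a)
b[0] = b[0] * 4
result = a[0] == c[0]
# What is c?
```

After line 1: a = [30, 6, 29]
After line 2 (b = a, alias): a = [30, 6, 29], b = [30, 6, 29]
After line 3 (c = list(a) is a copy, new object): c = [30, 6, 29]
After line 4 (b[0] = 30 * 4 = 120; mutates shared a/b): a = b = [120, 6, 29], c = [30, 6, 29]
After line 5 (a[0] = 120, c[0] = 30; result = False)

[30, 6, 29]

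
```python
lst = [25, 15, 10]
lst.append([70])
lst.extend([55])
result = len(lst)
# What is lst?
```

After line 1: lst = [25, 15, 10]
After line 2 (append adds [70] as single element): lst = [25, 15, 10, [70]]
After line 3 (extend unpacks [55], adds 55): lst = [25, 15, 10, [70], 55]
After line 4: result = len(lst) = 5

[25, 15, 10, [70], 55]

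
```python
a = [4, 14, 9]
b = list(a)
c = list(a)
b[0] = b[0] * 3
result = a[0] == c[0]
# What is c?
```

After line 1: a = [4, 14, 9]
After line 2 (b = list(a), copy): a = [4, 14, 9], b = [4, 14, 9]
After line 3 (c = list(a) is a copy, new object): c = [4, 14, 9]
After line 4 (b[0] = 4 * 3 = 12; only b mutates (copy)): a = [4, 14, 9], b = [12, 14, 9], c = [4, 14, 9]
After line 5 (a[0] = 4, c[0] = 4; result = True)

[4, 14, 9]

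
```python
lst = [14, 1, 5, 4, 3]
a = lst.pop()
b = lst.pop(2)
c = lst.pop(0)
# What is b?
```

After line 1: lst = [14, 1, 5, 4, 3]
After line 2 (pop() -> a = 3): lst = [14, 1, 5, 4]
After line 3 (pop(2) -> b = 5): lst = [14, 1, 4]
After line 4 (pop(0) -> c = 14): lst = [1, 4]

5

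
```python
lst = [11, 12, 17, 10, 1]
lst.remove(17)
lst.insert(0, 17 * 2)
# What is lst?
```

After line 1: lst = [11, 12, 17, 10, 1]
After line 2 (remove first 17): lst = [11, 12, 10, 1]
After line 3 (insert 34 at index 0): lst = [34, 11, 12, 10, 1]

[34, 11, 12, 10, 1]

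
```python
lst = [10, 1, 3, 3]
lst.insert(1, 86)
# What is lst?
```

[10, 86, 1, 3, 3]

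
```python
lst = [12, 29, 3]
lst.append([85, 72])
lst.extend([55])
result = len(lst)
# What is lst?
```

After line 1: lst = [12, 29, 3]
After line 2 (append adds [85, 72] as single element): lst = [12, 29, 3, [85, 72]]
After line 3 (extend unpacks [55], adds 55): lst = [12, 29, 3, [85, 72], 55]
After line 4: result = len(lst) = 5

[12, 29, 3, [85, 72], 55]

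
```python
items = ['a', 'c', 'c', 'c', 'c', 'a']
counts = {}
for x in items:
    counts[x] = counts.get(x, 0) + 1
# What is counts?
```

Initial: counts = {}, items = ['a', 'c', 'c', 'c', 'c', 'a']
See 'a': counts = {'a': 1}
See 'c': counts = {'a': 1, 'c': 1}
See 'c': counts = {'a': 1, 'c': 2}
See 'c': counts = {'a': 1, 'c': 3}
See 'c': counts = {'a': 1, 'c': 4}
See 'a': counts = {'a': 2, 'c': 4}

{'a': 2, 'c': 4}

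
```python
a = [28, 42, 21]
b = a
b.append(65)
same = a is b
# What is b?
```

After line 1: a = [28, 42, 21]
After line 2 (b = a is an alias, same object): a = [28, 42, 21], b = [28, 42, 21]
After line 3 (b.append mutates the shared list): a = [28, 42, 21, 65], b = [28, 42, 21, 65]
After line 4 (same = a is b; same object -> True): same = True

[28, 42, 21, 65]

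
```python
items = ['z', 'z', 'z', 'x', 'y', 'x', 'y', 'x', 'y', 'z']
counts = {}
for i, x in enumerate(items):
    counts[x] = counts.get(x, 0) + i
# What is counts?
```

Initial: counts = {}, items = ['z', 'z', 'z', 'x', 'y', 'x', 'y', 'x', 'y', 'z']
i=0, x='z': counts = {'z': 0}
i=1, x='z': counts = {'z': 1}
i=2, x='z': counts = {'z': 3}
i=3, x='x': counts = {'z': 3, 'x': 3}
i=4, x='y': counts = {'z': 3, 'x': 3, 'y': 4}
i=5, x='x': counts = {'z': 3, 'x': 8, 'y': 4}
i=6, x='y': counts = {'z': 3, 'x': 8, 'y': 10}
i=7, x='x': counts = {'z': 3, 'x': 15, 'y': 10}
i=8, x='y': counts = {'z': 3, 'x': 15, 'y': 18}
i=9, x='z': counts = {'z': 12, 'x': 15, 'y': 18}

{'z': 12, 'x': 15, 'y': 18}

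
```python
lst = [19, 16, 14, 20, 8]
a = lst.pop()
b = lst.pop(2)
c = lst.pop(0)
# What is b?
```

After line 1: lst = [19, 16, 14, 20, 8]
After line 2 (pop() -> a = 8): lst = [19, 16, 14, 20]
After line 3 (pop(2) -> b = 14): lst = [19, 16, 20]
After line 4 (pop(0) -> c = 19): lst = [16, 20]

14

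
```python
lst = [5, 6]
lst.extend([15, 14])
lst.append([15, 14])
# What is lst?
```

After line 1: lst = [5, 6]
After line 2 (extend unpacks [15, 14]): lst = [5, 6, 15, 14]
After line 3 (append adds [15, 14] as single element): lst = [5, 6, 15, 14, [15, 14]]

[5, 6, 15, 14, [15, 14]]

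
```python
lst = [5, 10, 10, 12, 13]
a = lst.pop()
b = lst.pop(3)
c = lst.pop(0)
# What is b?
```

After line 1: lst = [5, 10, 10, 12, 13]
After line 2 (pop() -> a = 13): lst = [5, 10, 10, 12]
After line 3 (pop(3) -> b = 12): lst = [5, 10, 10]
After line 4 (pop(0) -> c = 5): lst = [10, 10]

12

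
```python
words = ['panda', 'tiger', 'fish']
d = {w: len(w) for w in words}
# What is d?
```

{'panda': 5, 'tiger': 5, 'fish': 4}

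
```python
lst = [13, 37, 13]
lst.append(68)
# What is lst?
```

[13, 37, 13, 68]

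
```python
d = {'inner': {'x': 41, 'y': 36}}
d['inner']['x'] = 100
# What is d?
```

After line 1: d = {'inner': {'x': 41, 'y': 36}}
After line 2 (inner x overwritten): d = {'inner': {'x': 100, 'y': 36}}

{'inner': {'x': 100, 'y': 36}}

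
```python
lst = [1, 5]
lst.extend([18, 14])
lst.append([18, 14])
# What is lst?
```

After line 1: lst = [1, 5]
After line 2 (extend unpacks [18, 14]): lst = [1, 5, 18, 14]
After line 3 (append adds [18, 14] as single element): lst = [1, 5, 18, 14, [18, 14]]

[1, 5, 18, 14, [18, 14]]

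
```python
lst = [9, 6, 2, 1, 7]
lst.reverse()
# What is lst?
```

[7, 1, 2, 6, 9]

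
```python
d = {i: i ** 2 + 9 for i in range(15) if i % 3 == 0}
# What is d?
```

{0: 9, 3: 18, 6: 45, 9: 90, 12: 153}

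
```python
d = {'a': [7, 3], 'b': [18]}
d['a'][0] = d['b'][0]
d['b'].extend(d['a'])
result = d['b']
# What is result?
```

After line 1: d = {'a': [7, 3], 'b': [18]}
After line 2 (a[0] = b[0] = 18): d = {'a': [18, 3], 'b': [18]}
After line 3 (b.extend(a) appends [18, 3]): d = {'a': [18, 3], 'b': [18, 18, 3]}
After line 4: result = d['b'] = [18, 18, 3]

[18, 18, 3]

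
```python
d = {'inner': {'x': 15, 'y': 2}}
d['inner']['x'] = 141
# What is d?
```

After line 1: d = {'inner': {'x': 15, 'y': 2}}
After line 2 (inner x overwritten): d = {'inner': {'x': 141, 'y': 2}}

{'inner': {'x': 141, 'y': 2}}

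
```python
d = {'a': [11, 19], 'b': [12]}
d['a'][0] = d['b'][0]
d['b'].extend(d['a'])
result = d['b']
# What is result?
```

After line 1: d = {'a': [11, 19], 'b': [12]}
After line 2 (a[0] = b[0] = 12): d = {'a': [12, 19], 'b': [12]}
After line 3 (b.extend(a) appends [12, 19]): d = {'a': [12, 19], 'b': [12, 12, 19]}
After line 4: result = d['b'] = [12, 12, 19]

[12, 12, 19]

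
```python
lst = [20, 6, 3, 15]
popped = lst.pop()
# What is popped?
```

15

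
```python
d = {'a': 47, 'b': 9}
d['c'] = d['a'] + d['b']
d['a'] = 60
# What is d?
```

After line 1: d = {'a': 47, 'b': 9}
After line 2 (d['c'] = 47 + 9): d = {'a': 47, 'b': 9, 'c': 56}
After line 3: d = {'a': 60, 'b': 9, 'c': 56}

{'a': 60, 'b': 9, 'c': 56}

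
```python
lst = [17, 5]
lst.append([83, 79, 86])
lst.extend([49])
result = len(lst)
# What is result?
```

After line 1: lst = [17, 5]
After line 2 (append adds [83, 79, 86] as single element): lst = [17, 5, [83, 79, 86]]
After line 3 (extend unpacks [49], adds 49): lst = [17, 5, [83, 79, 86], 49]
After line 4: result = len(lst) = 4

4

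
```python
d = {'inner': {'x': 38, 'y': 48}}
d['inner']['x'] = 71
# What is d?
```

After line 1: d = {'inner': {'x': 38, 'y': 48}}
After line 2 (inner x overwritten): d = {'inner': {'x': 71, 'y': 48}}

{'inner': {'x': 71, 'y': 48}}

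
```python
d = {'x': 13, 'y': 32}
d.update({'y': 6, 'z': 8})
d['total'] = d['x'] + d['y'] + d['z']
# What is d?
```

After line 1: d = {'x': 13, 'y': 32}
After line 2 (y overwritten, z added): d = {'x': 13, 'y': 6, 'z': 8}
After line 3 (total = 13 + 6 + 8 = 27): d = {'x': 13, 'y': 6, 'z': 8, 'total': 27}

{'x': 13, 'y': 6, 'z': 8, 'total': 27}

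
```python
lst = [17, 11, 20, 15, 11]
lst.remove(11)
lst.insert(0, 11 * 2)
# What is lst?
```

After line 1: lst = [17, 11, 20, 15, 11]
After line 2 (remove first 11): lst = [17, 20, 15, 11]
After line 3 (insert 22 at index 0): lst = [22, 17, 20, 15, 11]

[22, 17, 20, 15, 11]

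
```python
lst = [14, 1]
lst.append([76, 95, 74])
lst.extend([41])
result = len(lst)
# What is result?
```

After line 1: lst = [14, 1]
After line 2 (append adds [76, 95, 74] as single element): lst = [14, 1, [76, 95, 74]]
After line 3 (extend unpacks [41], adds 41): lst = [14, 1, [76, 95, 74], 41]
After line 4: result = len(lst) = 4

4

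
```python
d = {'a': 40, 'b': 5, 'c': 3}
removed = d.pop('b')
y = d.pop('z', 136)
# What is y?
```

After line 1: d = {'a': 40, 'b': 5, 'c': 3}
After line 2 (pop 'b' returns 5): d = {'a': 40, 'c': 3}, removed = 5
After line 3 (pop 'z' missing, returns default 136): d = {'a': 40, 'c': 3}, y = 136

136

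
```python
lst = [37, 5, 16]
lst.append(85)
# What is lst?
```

[37, 5, 16, 85]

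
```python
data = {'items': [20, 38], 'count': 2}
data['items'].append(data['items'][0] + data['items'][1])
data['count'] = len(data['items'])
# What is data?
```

After line 1: data = {'items': [20, 38], 'count': 2}
After line 2 (append 20 + 38 = 58): data = {'items': [20, 38, 58], 'count': 2}
After line 3 (count = len(items) = 3): data = {'items': [20, 38, 58], 'count': 3}

{'items': [20, 38, 58], 'count': 3}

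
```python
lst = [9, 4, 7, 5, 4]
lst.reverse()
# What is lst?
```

[4, 5, 7, 4, 9]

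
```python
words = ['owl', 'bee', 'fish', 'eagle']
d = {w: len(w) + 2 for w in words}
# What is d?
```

{'owl': 5, 'bee': 5, 'fish': 6, 'eagle': 7}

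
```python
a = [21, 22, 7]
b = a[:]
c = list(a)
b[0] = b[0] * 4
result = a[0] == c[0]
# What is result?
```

After line 1: a = [21, 22, 7]
After line 2 (b = a[:], copy): a = [21, 22, 7], b = [21, 22, 7]
After line 3 (c = list(a) is a copy, new object): c = [21, 22, 7]
After line 4 (b[0] = 21 * 4 = 84; only b mutates (copy)): a = [21, 22, 7], b = [84, 22, 7], c = [21, 22, 7]
After line 5 (a[0] = 21, c[0] = 21; result = True)

True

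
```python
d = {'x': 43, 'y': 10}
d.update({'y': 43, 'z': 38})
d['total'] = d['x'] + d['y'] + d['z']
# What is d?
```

After line 1: d = {'x': 43, 'y': 10}
After line 2 (y overwritten, z added): d = {'x': 43, 'y': 43, 'z': 38}
After line 3 (total = 43 + 43 + 38 = 124): d = {'x': 43, 'y': 43, 'z': 38, 'total': 124}

{'x': 43, 'y': 43, 'z': 38, 'total': 124}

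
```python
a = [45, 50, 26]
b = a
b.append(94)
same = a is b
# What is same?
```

After line 1: a = [45, 50, 26]
After line 2 (b = a is an alias, same object): a = [45, 50, 26], b = [45, 50, 26]
After line 3 (b.append mutates the shared list): a = [45, 50, 26, 94], b = [45, 50, 26, 94]
After line 4 (same = a is b; same object -> True): same = True

True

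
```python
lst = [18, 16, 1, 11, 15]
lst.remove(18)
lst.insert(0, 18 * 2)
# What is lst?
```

After line 1: lst = [18, 16, 1, 11, 15]
After line 2 (remove first 18): lst = [16, 1, 11, 15]
After line 3 (insert 36 at index 0): lst = [36, 16, 1, 11, 15]

[36, 16, 1, 11, 15]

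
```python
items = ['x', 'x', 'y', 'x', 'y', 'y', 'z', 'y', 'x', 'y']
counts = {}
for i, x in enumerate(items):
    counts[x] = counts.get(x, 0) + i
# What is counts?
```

Initial: counts = {}, items = ['x', 'x', 'y', 'x', 'y', 'y', 'z', 'y', 'x', 'y']
i=0, x='x': counts = {'x': 0}
i=1, x='x': counts = {'x': 1}
i=2, x='y': counts = {'x': 1, 'y': 2}
i=3, x='x': counts = {'x': 4, 'y': 2}
i=4, x='y': counts = {'x': 4, 'y': 6}
i=5, x='y': counts = {'x': 4, 'y': 11}
i=6, x='z': counts = {'x': 4, 'y': 11, 'z': 6}
i=7, x='y': counts = {'x': 4, 'y': 18, 'z': 6}
i=8, x='x': counts = {'x': 12, 'y': 18, 'z': 6}
i=9, x='y': counts = {'x': 12, 'y': 27, 'z': 6}

{'x': 12, 'y': 27, 'z': 6}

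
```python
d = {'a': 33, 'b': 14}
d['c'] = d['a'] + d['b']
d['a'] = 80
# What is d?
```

After line 1: d = {'a': 33, 'b': 14}
After line 2 (d['c'] = 33 + 14): d = {'a': 33, 'b': 14, 'c': 47}
After line 3: d = {'a': 80, 'b': 14, 'c': 47}

{'a': 80, 'b': 14, 'c': 47}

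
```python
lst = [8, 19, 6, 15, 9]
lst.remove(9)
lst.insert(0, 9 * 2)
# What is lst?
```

After line 1: lst = [8, 19, 6, 15, 9]
After line 2 (remove first 9): lst = [8, 19, 6, 15]
After line 3 (insert 18 at index 0): lst = [18, 8, 19, 6, 15]

[18, 8, 19, 6, 15]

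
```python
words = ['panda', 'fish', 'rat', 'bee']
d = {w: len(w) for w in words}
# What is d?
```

{'panda': 5, 'fish': 4, 'rat': 3, 'bee': 3}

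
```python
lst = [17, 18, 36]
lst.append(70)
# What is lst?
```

[17, 18, 36, 70]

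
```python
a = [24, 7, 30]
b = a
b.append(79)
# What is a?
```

After line 1: a = [24, 7, 30]
After line 2 (b = a is an alias, same object): a = [24, 7, 30], b = [24, 7, 30]
After line 3 (b.append mutates the shared list): a = [24, 7, 30, 79], b = [24, 7, 30, 79]

[24, 7, 30, 79]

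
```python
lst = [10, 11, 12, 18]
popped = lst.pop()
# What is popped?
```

18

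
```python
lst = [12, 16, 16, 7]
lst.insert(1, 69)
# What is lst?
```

[12, 69, 16, 16, 7]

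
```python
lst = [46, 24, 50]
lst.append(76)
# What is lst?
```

[46, 24, 50, 76]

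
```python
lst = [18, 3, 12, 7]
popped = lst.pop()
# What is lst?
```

[18, 3, 12]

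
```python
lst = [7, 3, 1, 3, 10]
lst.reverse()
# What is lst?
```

[10, 3, 1, 3, 7]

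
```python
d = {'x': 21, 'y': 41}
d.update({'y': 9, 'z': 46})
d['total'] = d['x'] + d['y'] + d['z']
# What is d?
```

After line 1: d = {'x': 21, 'y': 41}
After line 2 (y overwritten, z added): d = {'x': 21, 'y': 9, 'z': 46}
After line 3 (total = 21 + 9 + 46 = 76): d = {'x': 21, 'y': 9, 'z': 46, 'total': 76}

{'x': 21, 'y': 9, 'z': 46, 'total': 76}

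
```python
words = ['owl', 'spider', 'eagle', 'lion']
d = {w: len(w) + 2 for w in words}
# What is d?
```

{'owl': 5, 'spider': 8, 'eagle': 7, 'lion': 6}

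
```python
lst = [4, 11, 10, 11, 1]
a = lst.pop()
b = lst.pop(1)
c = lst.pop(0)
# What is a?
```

After line 1: lst = [4, 11, 10, 11, 1]
After line 2 (pop() -> a = 1): lst = [4, 11, 10, 11]
After line 3 (pop(1) -> b = 11): lst = [4, 10, 11]
After line 4 (pop(0) -> c = 4): lst = [10, 11]

1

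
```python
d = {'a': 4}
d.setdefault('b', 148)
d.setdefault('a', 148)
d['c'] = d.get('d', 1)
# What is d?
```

After line 1: d = {'a': 4}
After line 2 (setdefault adds 'b'=148): d = {'a': 4, 'b': 148}
After line 3 (setdefault 'a' no-op, already exists): d = {'a': 4, 'b': 148}
After line 4 (get('d', 1) returns default since 'd' not in d): d = {'a': 4, 'b': 148, 'c': 1}

{'a': 4, 'b': 148, 'c': 1}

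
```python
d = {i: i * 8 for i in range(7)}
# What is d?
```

{0: 0, 1: 8, 2: 16, 3: 24, 4: 32, 5: 40, 6: 48}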